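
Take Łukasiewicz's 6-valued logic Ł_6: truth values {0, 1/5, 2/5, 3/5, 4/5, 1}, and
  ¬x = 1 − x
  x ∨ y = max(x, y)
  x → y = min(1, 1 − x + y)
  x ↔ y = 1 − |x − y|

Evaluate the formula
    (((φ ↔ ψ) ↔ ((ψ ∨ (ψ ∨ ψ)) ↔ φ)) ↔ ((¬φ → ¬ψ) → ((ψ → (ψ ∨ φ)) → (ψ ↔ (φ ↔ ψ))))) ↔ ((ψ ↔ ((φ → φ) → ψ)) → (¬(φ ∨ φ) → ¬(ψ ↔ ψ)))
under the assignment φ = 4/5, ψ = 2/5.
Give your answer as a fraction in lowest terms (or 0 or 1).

φ ↔ ψ = 4/5 ↔ 2/5 = 3/5
ψ ∨ ψ = 2/5 ∨ 2/5 = 2/5
ψ ∨ (ψ ∨ ψ) = 2/5 ∨ 2/5 = 2/5
(ψ ∨ (ψ ∨ ψ)) ↔ φ = 2/5 ↔ 4/5 = 3/5
(φ ↔ ψ) ↔ ((ψ ∨ (ψ ∨ ψ)) ↔ φ) = 3/5 ↔ 3/5 = 1
¬φ = ¬4/5 = 1/5
¬ψ = ¬2/5 = 3/5
¬φ → ¬ψ = 1/5 → 3/5 = 1
ψ ∨ φ = 2/5 ∨ 4/5 = 4/5
ψ → (ψ ∨ φ) = 2/5 → 4/5 = 1
φ ↔ ψ = 4/5 ↔ 2/5 = 3/5
ψ ↔ (φ ↔ ψ) = 2/5 ↔ 3/5 = 4/5
(ψ → (ψ ∨ φ)) → (ψ ↔ (φ ↔ ψ)) = 1 → 4/5 = 4/5
(¬φ → ¬ψ) → ((ψ → (ψ ∨ φ)) → (ψ ↔ (φ ↔ ψ))) = 1 → 4/5 = 4/5
((φ ↔ ψ) ↔ ((ψ ∨ (ψ ∨ ψ)) ↔ φ)) ↔ ((¬φ → ¬ψ) → ((ψ → (ψ ∨ φ)) → (ψ ↔ (φ ↔ ψ)))) = 1 ↔ 4/5 = 4/5
φ → φ = 4/5 → 4/5 = 1
(φ → φ) → ψ = 1 → 2/5 = 2/5
ψ ↔ ((φ → φ) → ψ) = 2/5 ↔ 2/5 = 1
φ ∨ φ = 4/5 ∨ 4/5 = 4/5
¬(φ ∨ φ) = ¬4/5 = 1/5
ψ ↔ ψ = 2/5 ↔ 2/5 = 1
¬(ψ ↔ ψ) = ¬1 = 0
¬(φ ∨ φ) → ¬(ψ ↔ ψ) = 1/5 → 0 = 4/5
(ψ ↔ ((φ → φ) → ψ)) → (¬(φ ∨ φ) → ¬(ψ ↔ ψ)) = 1 → 4/5 = 4/5
(((φ ↔ ψ) ↔ ((ψ ∨ (ψ ∨ ψ)) ↔ φ)) ↔ ((¬φ → ¬ψ) → ((ψ → (ψ ∨ φ)) → (ψ ↔ (φ ↔ ψ))))) ↔ ((ψ ↔ ((φ → φ) → ψ)) → (¬(φ ∨ φ) → ¬(ψ ↔ ψ))) = 4/5 ↔ 4/5 = 1

1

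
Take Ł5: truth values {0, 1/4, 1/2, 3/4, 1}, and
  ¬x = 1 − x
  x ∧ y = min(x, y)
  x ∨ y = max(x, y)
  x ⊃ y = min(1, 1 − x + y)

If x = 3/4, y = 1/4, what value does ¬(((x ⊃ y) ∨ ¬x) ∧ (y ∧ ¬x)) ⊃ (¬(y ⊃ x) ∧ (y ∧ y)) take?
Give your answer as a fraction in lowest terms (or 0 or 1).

1/4

x ⊃ y = 3/4 ⊃ 1/4 = 1/2
¬x = ¬3/4 = 1/4
(x ⊃ y) ∨ ¬x = 1/2 ∨ 1/4 = 1/2
¬x = ¬3/4 = 1/4
y ∧ ¬x = 1/4 ∧ 1/4 = 1/4
((x ⊃ y) ∨ ¬x) ∧ (y ∧ ¬x) = 1/2 ∧ 1/4 = 1/4
¬(((x ⊃ y) ∨ ¬x) ∧ (y ∧ ¬x)) = ¬1/4 = 3/4
y ⊃ x = 1/4 ⊃ 3/4 = 1
¬(y ⊃ x) = ¬1 = 0
y ∧ y = 1/4 ∧ 1/4 = 1/4
¬(y ⊃ x) ∧ (y ∧ y) = 0 ∧ 1/4 = 0
¬(((x ⊃ y) ∨ ¬x) ∧ (y ∧ ¬x)) ⊃ (¬(y ⊃ x) ∧ (y ∧ y)) = 3/4 ⊃ 0 = 1/4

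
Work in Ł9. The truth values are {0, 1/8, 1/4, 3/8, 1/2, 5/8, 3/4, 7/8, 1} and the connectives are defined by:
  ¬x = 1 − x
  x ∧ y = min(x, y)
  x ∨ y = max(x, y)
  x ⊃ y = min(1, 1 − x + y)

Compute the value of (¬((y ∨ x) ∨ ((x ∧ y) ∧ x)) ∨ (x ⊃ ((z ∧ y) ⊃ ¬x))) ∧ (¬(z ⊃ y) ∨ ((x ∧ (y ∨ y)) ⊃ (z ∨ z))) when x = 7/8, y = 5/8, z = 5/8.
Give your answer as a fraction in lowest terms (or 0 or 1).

5/8

y ∨ x = 5/8 ∨ 7/8 = 7/8
x ∧ y = 7/8 ∧ 5/8 = 5/8
(x ∧ y) ∧ x = 5/8 ∧ 7/8 = 5/8
(y ∨ x) ∨ ((x ∧ y) ∧ x) = 7/8 ∨ 5/8 = 7/8
¬((y ∨ x) ∨ ((x ∧ y) ∧ x)) = ¬7/8 = 1/8
z ∧ y = 5/8 ∧ 5/8 = 5/8
¬x = ¬7/8 = 1/8
(z ∧ y) ⊃ ¬x = 5/8 ⊃ 1/8 = 1/2
x ⊃ ((z ∧ y) ⊃ ¬x) = 7/8 ⊃ 1/2 = 5/8
¬((y ∨ x) ∨ ((x ∧ y) ∧ x)) ∨ (x ⊃ ((z ∧ y) ⊃ ¬x)) = 1/8 ∨ 5/8 = 5/8
z ⊃ y = 5/8 ⊃ 5/8 = 1
¬(z ⊃ y) = ¬1 = 0
y ∨ y = 5/8 ∨ 5/8 = 5/8
x ∧ (y ∨ y) = 7/8 ∧ 5/8 = 5/8
z ∨ z = 5/8 ∨ 5/8 = 5/8
(x ∧ (y ∨ y)) ⊃ (z ∨ z) = 5/8 ⊃ 5/8 = 1
¬(z ⊃ y) ∨ ((x ∧ (y ∨ y)) ⊃ (z ∨ z)) = 0 ∨ 1 = 1
(¬((y ∨ x) ∨ ((x ∧ y) ∧ x)) ∨ (x ⊃ ((z ∧ y) ⊃ ¬x))) ∧ (¬(z ⊃ y) ∨ ((x ∧ (y ∨ y)) ⊃ (z ∨ z))) = 5/8 ∧ 1 = 5/8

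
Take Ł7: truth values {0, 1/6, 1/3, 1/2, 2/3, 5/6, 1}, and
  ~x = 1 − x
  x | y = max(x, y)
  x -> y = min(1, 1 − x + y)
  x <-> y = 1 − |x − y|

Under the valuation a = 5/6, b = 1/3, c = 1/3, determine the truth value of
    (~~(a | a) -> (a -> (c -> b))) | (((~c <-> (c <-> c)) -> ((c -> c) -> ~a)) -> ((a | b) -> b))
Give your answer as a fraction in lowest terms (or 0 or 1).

1

a | a = 5/6 | 5/6 = 5/6
~(a | a) = ~5/6 = 1/6
~~(a | a) = ~1/6 = 5/6
c -> b = 1/3 -> 1/3 = 1
a -> (c -> b) = 5/6 -> 1 = 1
~~(a | a) -> (a -> (c -> b)) = 5/6 -> 1 = 1
~c = ~1/3 = 2/3
c <-> c = 1/3 <-> 1/3 = 1
~c <-> (c <-> c) = 2/3 <-> 1 = 2/3
c -> c = 1/3 -> 1/3 = 1
~a = ~5/6 = 1/6
(c -> c) -> ~a = 1 -> 1/6 = 1/6
(~c <-> (c <-> c)) -> ((c -> c) -> ~a) = 2/3 -> 1/6 = 1/2
a | b = 5/6 | 1/3 = 5/6
(a | b) -> b = 5/6 -> 1/3 = 1/2
((~c <-> (c <-> c)) -> ((c -> c) -> ~a)) -> ((a | b) -> b) = 1/2 -> 1/2 = 1
(~~(a | a) -> (a -> (c -> b))) | (((~c <-> (c <-> c)) -> ((c -> c) -> ~a)) -> ((a | b) -> b)) = 1 | 1 = 1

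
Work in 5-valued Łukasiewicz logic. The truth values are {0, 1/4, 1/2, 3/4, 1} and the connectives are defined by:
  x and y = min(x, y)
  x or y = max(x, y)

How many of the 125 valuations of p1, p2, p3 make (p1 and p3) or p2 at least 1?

29

value 1: 29 assignments (counts)
value 3/4: 33 assignments
value 1/2: 31 assignments
value 1/4: 23 assignments
value 0: 9 assignments
So 29 of the 125 assignments meet the threshold.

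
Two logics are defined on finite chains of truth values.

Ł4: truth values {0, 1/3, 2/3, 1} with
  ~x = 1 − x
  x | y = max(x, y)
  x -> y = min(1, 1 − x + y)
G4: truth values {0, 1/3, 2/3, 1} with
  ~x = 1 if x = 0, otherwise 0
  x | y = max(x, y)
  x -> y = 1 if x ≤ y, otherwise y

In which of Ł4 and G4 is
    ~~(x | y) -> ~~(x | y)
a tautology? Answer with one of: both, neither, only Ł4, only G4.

In Ł4: every assignment gives 1 — tautology.
In G4: every assignment gives 1 — tautology.

both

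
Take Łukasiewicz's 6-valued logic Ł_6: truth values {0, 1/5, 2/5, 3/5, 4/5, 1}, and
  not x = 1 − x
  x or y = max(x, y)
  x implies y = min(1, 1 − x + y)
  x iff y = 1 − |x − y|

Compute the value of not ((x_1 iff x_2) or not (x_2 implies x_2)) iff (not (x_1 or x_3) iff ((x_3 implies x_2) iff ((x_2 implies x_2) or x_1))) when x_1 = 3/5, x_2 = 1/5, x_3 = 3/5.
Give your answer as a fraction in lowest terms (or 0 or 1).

x_1 iff x_2 = 3/5 iff 1/5 = 3/5
x_2 implies x_2 = 1/5 implies 1/5 = 1
not (x_2 implies x_2) = not 1 = 0
(x_1 iff x_2) or not (x_2 implies x_2) = 3/5 or 0 = 3/5
not ((x_1 iff x_2) or not (x_2 implies x_2)) = not 3/5 = 2/5
x_1 or x_3 = 3/5 or 3/5 = 3/5
not (x_1 or x_3) = not 3/5 = 2/5
x_3 implies x_2 = 3/5 implies 1/5 = 3/5
x_2 implies x_2 = 1/5 implies 1/5 = 1
(x_2 implies x_2) or x_1 = 1 or 3/5 = 1
(x_3 implies x_2) iff ((x_2 implies x_2) or x_1) = 3/5 iff 1 = 3/5
not (x_1 or x_3) iff ((x_3 implies x_2) iff ((x_2 implies x_2) or x_1)) = 2/5 iff 3/5 = 4/5
not ((x_1 iff x_2) or not (x_2 implies x_2)) iff (not (x_1 or x_3) iff ((x_3 implies x_2) iff ((x_2 implies x_2) or x_1))) = 2/5 iff 4/5 = 3/5

3/5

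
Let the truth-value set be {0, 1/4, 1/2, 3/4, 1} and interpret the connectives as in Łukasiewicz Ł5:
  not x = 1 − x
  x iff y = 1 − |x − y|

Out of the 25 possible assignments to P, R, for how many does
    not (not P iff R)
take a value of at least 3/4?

6

value 1: 2 assignments (counts)
value 3/4: 4 assignments (counts)
value 1/2: 6 assignments
value 1/4: 8 assignments
value 0: 5 assignments
So 6 of the 25 assignments meet the threshold.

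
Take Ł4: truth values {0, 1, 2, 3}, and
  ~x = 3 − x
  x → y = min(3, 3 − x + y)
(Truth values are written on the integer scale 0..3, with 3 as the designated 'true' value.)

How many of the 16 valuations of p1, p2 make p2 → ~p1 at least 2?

13

p1 = 0, p2 = 0 ↦ 3  ≥
p1 = 0, p2 = 1 ↦ 3  ≥
p1 = 0, p2 = 2 ↦ 3  ≥
p1 = 0, p2 = 3 ↦ 3  ≥
p1 = 1, p2 = 0 ↦ 3  ≥
p1 = 1, p2 = 1 ↦ 3  ≥
p1 = 1, p2 = 2 ↦ 3  ≥
p1 = 1, p2 = 3 ↦ 2  ≥
p1 = 2, p2 = 0 ↦ 3  ≥
p1 = 2, p2 = 1 ↦ 3  ≥
p1 = 2, p2 = 2 ↦ 2  ≥
p1 = 2, p2 = 3 ↦ 1  <
p1 = 3, p2 = 0 ↦ 3  ≥
p1 = 3, p2 = 1 ↦ 2  ≥
p1 = 3, p2 = 2 ↦ 1  <
p1 = 3, p2 = 3 ↦ 0  <
So 13 of the 16 assignments meet the threshold.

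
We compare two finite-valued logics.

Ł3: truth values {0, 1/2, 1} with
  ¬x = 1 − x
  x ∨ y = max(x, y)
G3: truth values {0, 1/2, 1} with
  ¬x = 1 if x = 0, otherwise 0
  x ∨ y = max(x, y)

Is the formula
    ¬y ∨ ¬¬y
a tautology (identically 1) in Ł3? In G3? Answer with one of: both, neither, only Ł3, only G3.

only G3

In Ł3: at y = 1/2 the value is 1/2 — not a tautology.
In G3: every assignment gives 1 — tautology.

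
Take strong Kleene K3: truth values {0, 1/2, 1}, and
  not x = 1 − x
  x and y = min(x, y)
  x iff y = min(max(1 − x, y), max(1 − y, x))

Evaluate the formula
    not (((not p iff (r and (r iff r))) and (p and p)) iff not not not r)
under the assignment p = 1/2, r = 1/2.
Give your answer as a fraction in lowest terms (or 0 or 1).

1/2

not p = not 1/2 = 1/2
r iff r = 1/2 iff 1/2 = 1/2
r and (r iff r) = 1/2 and 1/2 = 1/2
not p iff (r and (r iff r)) = 1/2 iff 1/2 = 1/2
p and p = 1/2 and 1/2 = 1/2
(not p iff (r and (r iff r))) and (p and p) = 1/2 and 1/2 = 1/2
not r = not 1/2 = 1/2
not not r = not 1/2 = 1/2
not not not r = not 1/2 = 1/2
((not p iff (r and (r iff r))) and (p and p)) iff not not not r = 1/2 iff 1/2 = 1/2
not (((not p iff (r and (r iff r))) and (p and p)) iff not not not r) = not 1/2 = 1/2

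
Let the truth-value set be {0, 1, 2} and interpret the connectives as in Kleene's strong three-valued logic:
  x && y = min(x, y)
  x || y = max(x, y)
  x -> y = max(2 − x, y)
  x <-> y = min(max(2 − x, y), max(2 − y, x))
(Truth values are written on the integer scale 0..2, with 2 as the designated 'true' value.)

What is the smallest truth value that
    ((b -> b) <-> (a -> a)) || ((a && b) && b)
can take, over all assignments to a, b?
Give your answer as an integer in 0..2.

1

Take a = 0, b = 1:
b -> b = 1 -> 1 = 1
a -> a = 0 -> 0 = 2
(b -> b) <-> (a -> a) = 1 <-> 2 = 1
a && b = 0 && 1 = 0
(a && b) && b = 0 && 1 = 0
((b -> b) <-> (a -> a)) || ((a && b) && b) = 1 || 0 = 1
No assignment yields a value below 1, so this is the minimum.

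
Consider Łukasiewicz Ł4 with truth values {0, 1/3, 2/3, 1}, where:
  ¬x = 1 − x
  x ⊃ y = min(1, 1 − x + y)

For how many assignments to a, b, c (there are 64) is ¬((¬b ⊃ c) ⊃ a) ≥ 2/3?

23

value 1: 10 assignments (counts)
value 2/3: 13 assignments (counts)
value 1/3: 15 assignments
value 0: 26 assignments
So 23 of the 64 assignments meet the threshold.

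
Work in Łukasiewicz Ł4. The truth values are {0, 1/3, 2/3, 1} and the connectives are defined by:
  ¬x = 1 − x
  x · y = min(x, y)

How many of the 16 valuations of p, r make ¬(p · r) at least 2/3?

p = 0, r = 0 ↦ 1  ≥
p = 0, r = 1/3 ↦ 1  ≥
p = 0, r = 2/3 ↦ 1  ≥
p = 0, r = 1 ↦ 1  ≥
p = 1/3, r = 0 ↦ 1  ≥
p = 1/3, r = 1/3 ↦ 2/3  ≥
p = 1/3, r = 2/3 ↦ 2/3  ≥
p = 1/3, r = 1 ↦ 2/3  ≥
p = 2/3, r = 0 ↦ 1  ≥
p = 2/3, r = 1/3 ↦ 2/3  ≥
p = 2/3, r = 2/3 ↦ 1/3  <
p = 2/3, r = 1 ↦ 1/3  <
p = 1, r = 0 ↦ 1  ≥
p = 1, r = 1/3 ↦ 2/3  ≥
p = 1, r = 2/3 ↦ 1/3  <
p = 1, r = 1 ↦ 0  <
So 12 of the 16 assignments meet the threshold.

12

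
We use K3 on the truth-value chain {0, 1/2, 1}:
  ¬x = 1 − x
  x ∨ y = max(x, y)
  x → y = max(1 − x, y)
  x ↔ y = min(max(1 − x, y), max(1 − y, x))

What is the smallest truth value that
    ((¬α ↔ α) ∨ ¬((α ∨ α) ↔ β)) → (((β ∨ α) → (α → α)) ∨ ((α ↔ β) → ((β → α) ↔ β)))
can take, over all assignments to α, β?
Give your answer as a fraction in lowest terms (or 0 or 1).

1/2

Take α = 1/2, β = 0:
¬α = ¬1/2 = 1/2
¬α ↔ α = 1/2 ↔ 1/2 = 1/2
α ∨ α = 1/2 ∨ 1/2 = 1/2
(α ∨ α) ↔ β = 1/2 ↔ 0 = 1/2
¬((α ∨ α) ↔ β) = ¬1/2 = 1/2
(¬α ↔ α) ∨ ¬((α ∨ α) ↔ β) = 1/2 ∨ 1/2 = 1/2
β ∨ α = 0 ∨ 1/2 = 1/2
α → α = 1/2 → 1/2 = 1/2
(β ∨ α) → (α → α) = 1/2 → 1/2 = 1/2
α ↔ β = 1/2 ↔ 0 = 1/2
β → α = 0 → 1/2 = 1
(β → α) ↔ β = 1 ↔ 0 = 0
(α ↔ β) → ((β → α) ↔ β) = 1/2 → 0 = 1/2
((β ∨ α) → (α → α)) ∨ ((α ↔ β) → ((β → α) ↔ β)) = 1/2 ∨ 1/2 = 1/2
((¬α ↔ α) ∨ ¬((α ∨ α) ↔ β)) → (((β ∨ α) → (α → α)) ∨ ((α ↔ β) → ((β → α) ↔ β))) = 1/2 → 1/2 = 1/2
No assignment yields a value below 1/2, so this is the minimum.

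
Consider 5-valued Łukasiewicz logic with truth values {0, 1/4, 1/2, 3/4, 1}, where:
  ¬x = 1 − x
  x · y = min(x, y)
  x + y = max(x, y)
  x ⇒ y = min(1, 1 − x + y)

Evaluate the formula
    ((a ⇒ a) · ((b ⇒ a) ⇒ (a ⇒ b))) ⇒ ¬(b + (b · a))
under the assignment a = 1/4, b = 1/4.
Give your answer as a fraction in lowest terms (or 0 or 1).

a ⇒ a = 1/4 ⇒ 1/4 = 1
b ⇒ a = 1/4 ⇒ 1/4 = 1
a ⇒ b = 1/4 ⇒ 1/4 = 1
(b ⇒ a) ⇒ (a ⇒ b) = 1 ⇒ 1 = 1
(a ⇒ a) · ((b ⇒ a) ⇒ (a ⇒ b)) = 1 · 1 = 1
b · a = 1/4 · 1/4 = 1/4
b + (b · a) = 1/4 + 1/4 = 1/4
¬(b + (b · a)) = ¬1/4 = 3/4
((a ⇒ a) · ((b ⇒ a) ⇒ (a ⇒ b))) ⇒ ¬(b + (b · a)) = 1 ⇒ 3/4 = 3/4

3/4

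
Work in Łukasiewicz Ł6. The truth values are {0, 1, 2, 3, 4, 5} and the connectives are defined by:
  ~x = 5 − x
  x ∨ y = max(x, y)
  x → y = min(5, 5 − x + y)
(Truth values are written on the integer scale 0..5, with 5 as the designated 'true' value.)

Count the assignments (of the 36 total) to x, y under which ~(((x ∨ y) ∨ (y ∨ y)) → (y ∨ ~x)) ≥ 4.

value 5: 1 assignment (counts)
value 4: 1 assignment (counts)
value 3: 3 assignments
value 2: 2 assignments
value 1: 5 assignments
value 0: 24 assignments
So 2 of the 36 assignments meet the threshold.

2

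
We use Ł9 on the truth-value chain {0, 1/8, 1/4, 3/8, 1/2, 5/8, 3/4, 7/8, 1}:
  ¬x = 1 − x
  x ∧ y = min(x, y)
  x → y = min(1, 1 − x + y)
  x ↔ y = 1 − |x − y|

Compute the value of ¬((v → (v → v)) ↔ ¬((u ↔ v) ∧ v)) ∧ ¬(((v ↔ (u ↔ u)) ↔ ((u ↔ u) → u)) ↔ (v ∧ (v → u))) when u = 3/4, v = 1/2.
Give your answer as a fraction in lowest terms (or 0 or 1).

v → v = 1/2 → 1/2 = 1
v → (v → v) = 1/2 → 1 = 1
u ↔ v = 3/4 ↔ 1/2 = 3/4
(u ↔ v) ∧ v = 3/4 ∧ 1/2 = 1/2
¬((u ↔ v) ∧ v) = ¬1/2 = 1/2
(v → (v → v)) ↔ ¬((u ↔ v) ∧ v) = 1 ↔ 1/2 = 1/2
¬((v → (v → v)) ↔ ¬((u ↔ v) ∧ v)) = ¬1/2 = 1/2
u ↔ u = 3/4 ↔ 3/4 = 1
v ↔ (u ↔ u) = 1/2 ↔ 1 = 1/2
u ↔ u = 3/4 ↔ 3/4 = 1
(u ↔ u) → u = 1 → 3/4 = 3/4
(v ↔ (u ↔ u)) ↔ ((u ↔ u) → u) = 1/2 ↔ 3/4 = 3/4
v → u = 1/2 → 3/4 = 1
v ∧ (v → u) = 1/2 ∧ 1 = 1/2
((v ↔ (u ↔ u)) ↔ ((u ↔ u) → u)) ↔ (v ∧ (v → u)) = 3/4 ↔ 1/2 = 3/4
¬(((v ↔ (u ↔ u)) ↔ ((u ↔ u) → u)) ↔ (v ∧ (v → u))) = ¬3/4 = 1/4
¬((v → (v → v)) ↔ ¬((u ↔ v) ∧ v)) ∧ ¬(((v ↔ (u ↔ u)) ↔ ((u ↔ u) → u)) ↔ (v ∧ (v → u))) = 1/2 ∧ 1/4 = 1/4

1/4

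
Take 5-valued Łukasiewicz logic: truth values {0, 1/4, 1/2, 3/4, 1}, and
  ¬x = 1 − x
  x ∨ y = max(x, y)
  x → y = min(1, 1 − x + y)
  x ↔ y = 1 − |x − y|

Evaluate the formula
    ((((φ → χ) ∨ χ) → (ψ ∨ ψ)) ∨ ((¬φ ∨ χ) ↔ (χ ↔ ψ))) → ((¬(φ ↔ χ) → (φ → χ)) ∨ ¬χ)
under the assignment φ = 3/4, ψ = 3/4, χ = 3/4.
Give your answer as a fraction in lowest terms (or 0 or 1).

1

φ → χ = 3/4 → 3/4 = 1
(φ → χ) ∨ χ = 1 ∨ 3/4 = 1
ψ ∨ ψ = 3/4 ∨ 3/4 = 3/4
((φ → χ) ∨ χ) → (ψ ∨ ψ) = 1 → 3/4 = 3/4
¬φ = ¬3/4 = 1/4
¬φ ∨ χ = 1/4 ∨ 3/4 = 3/4
χ ↔ ψ = 3/4 ↔ 3/4 = 1
(¬φ ∨ χ) ↔ (χ ↔ ψ) = 3/4 ↔ 1 = 3/4
(((φ → χ) ∨ χ) → (ψ ∨ ψ)) ∨ ((¬φ ∨ χ) ↔ (χ ↔ ψ)) = 3/4 ∨ 3/4 = 3/4
φ ↔ χ = 3/4 ↔ 3/4 = 1
¬(φ ↔ χ) = ¬1 = 0
φ → χ = 3/4 → 3/4 = 1
¬(φ ↔ χ) → (φ → χ) = 0 → 1 = 1
¬χ = ¬3/4 = 1/4
(¬(φ ↔ χ) → (φ → χ)) ∨ ¬χ = 1 ∨ 1/4 = 1
((((φ → χ) ∨ χ) → (ψ ∨ ψ)) ∨ ((¬φ ∨ χ) ↔ (χ ↔ ψ))) → ((¬(φ ↔ χ) → (φ → χ)) ∨ ¬χ) = 3/4 → 1 = 1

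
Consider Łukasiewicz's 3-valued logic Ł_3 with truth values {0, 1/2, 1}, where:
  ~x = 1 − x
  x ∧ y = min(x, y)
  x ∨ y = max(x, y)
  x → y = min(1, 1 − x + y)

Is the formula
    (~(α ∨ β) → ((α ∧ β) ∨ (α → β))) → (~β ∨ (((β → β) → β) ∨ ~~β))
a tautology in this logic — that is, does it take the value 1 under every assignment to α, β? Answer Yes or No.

Counterexample: take α = 0, β = 1/2.
α ∨ β = 0 ∨ 1/2 = 1/2
~(α ∨ β) = ~1/2 = 1/2
α ∧ β = 0 ∧ 1/2 = 0
α → β = 0 → 1/2 = 1
(α ∧ β) ∨ (α → β) = 0 ∨ 1 = 1
~(α ∨ β) → ((α ∧ β) ∨ (α → β)) = 1/2 → 1 = 1
~β = ~1/2 = 1/2
β → β = 1/2 → 1/2 = 1
(β → β) → β = 1 → 1/2 = 1/2
~β = ~1/2 = 1/2
~~β = ~1/2 = 1/2
((β → β) → β) ∨ ~~β = 1/2 ∨ 1/2 = 1/2
~β ∨ (((β → β) → β) ∨ ~~β) = 1/2 ∨ 1/2 = 1/2
(~(α ∨ β) → ((α ∧ β) ∨ (α → β))) → (~β ∨ (((β → β) → β) ∨ ~~β)) = 1 → 1/2 = 1/2
This gives 1/2 ≠ 1.

No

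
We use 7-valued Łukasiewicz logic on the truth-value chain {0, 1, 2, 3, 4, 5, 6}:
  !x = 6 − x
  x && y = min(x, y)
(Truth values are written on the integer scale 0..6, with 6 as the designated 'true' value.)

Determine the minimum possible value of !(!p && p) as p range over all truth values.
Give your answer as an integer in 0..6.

3

Take p = 3:
!p = !3 = 3
!p && p = 3 && 3 = 3
!(!p && p) = !3 = 3
No assignment yields a value below 3, so this is the minimum.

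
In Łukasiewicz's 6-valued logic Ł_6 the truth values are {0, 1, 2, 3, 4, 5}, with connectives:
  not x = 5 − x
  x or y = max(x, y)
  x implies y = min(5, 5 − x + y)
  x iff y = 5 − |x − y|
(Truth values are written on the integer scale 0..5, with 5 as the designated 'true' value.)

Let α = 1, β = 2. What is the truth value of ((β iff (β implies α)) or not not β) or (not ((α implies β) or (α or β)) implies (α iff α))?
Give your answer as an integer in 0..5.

β implies α = 2 implies 1 = 4
β iff (β implies α) = 2 iff 4 = 3
not β = not 2 = 3
not not β = not 3 = 2
(β iff (β implies α)) or not not β = 3 or 2 = 3
α implies β = 1 implies 2 = 5
α or β = 1 or 2 = 2
(α implies β) or (α or β) = 5 or 2 = 5
not ((α implies β) or (α or β)) = not 5 = 0
α iff α = 1 iff 1 = 5
not ((α implies β) or (α or β)) implies (α iff α) = 0 implies 5 = 5
((β iff (β implies α)) or not not β) or (not ((α implies β) or (α or β)) implies (α iff α)) = 3 or 5 = 5

5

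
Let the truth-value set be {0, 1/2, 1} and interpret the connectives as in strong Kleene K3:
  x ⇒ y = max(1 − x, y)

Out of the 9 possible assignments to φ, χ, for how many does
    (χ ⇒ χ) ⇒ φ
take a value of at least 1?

φ = 0, χ = 0 ↦ 0  <
φ = 0, χ = 1/2 ↦ 1/2  <
φ = 0, χ = 1 ↦ 0  <
φ = 1/2, χ = 0 ↦ 1/2  <
φ = 1/2, χ = 1/2 ↦ 1/2  <
φ = 1/2, χ = 1 ↦ 1/2  <
φ = 1, χ = 0 ↦ 1  ≥
φ = 1, χ = 1/2 ↦ 1  ≥
φ = 1, χ = 1 ↦ 1  ≥
So 3 of the 9 assignments meet the threshold.

3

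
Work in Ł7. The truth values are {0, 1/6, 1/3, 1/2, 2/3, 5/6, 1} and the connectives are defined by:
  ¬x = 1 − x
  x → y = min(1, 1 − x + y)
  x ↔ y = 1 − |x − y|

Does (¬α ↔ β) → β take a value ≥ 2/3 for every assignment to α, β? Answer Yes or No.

Counterexample: take α = 1/2, β = 0.
¬α = ¬1/2 = 1/2
¬α ↔ β = 1/2 ↔ 0 = 1/2
(¬α ↔ β) → β = 1/2 → 0 = 1/2
This gives 1/2, which is below 2/3.

No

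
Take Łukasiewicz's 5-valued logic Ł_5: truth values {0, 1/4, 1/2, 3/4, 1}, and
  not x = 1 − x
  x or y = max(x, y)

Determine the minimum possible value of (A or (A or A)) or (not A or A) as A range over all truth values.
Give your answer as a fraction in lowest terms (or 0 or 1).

1/2

Take A = 1/2:
A or A = 1/2 or 1/2 = 1/2
A or (A or A) = 1/2 or 1/2 = 1/2
not A = not 1/2 = 1/2
not A or A = 1/2 or 1/2 = 1/2
(A or (A or A)) or (not A or A) = 1/2 or 1/2 = 1/2
No assignment yields a value below 1/2, so this is the minimum.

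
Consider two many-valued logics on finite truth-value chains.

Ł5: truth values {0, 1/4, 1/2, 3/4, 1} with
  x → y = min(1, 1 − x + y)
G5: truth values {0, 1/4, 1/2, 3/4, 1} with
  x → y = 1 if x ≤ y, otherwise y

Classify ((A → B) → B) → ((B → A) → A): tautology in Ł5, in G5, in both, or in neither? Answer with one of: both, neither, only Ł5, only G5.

In Ł5: every assignment gives 1 — tautology.
In G5: at A = 1/4, B = 0 the value is 1/4 — not a tautology.

only Ł5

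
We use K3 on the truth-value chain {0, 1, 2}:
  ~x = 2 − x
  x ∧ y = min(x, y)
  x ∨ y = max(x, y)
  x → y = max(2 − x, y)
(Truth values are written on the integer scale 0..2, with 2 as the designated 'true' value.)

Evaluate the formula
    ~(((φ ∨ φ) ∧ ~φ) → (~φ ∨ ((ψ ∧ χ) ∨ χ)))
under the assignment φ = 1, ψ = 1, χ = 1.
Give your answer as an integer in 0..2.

φ ∨ φ = 1 ∨ 1 = 1
~φ = ~1 = 1
(φ ∨ φ) ∧ ~φ = 1 ∧ 1 = 1
~φ = ~1 = 1
ψ ∧ χ = 1 ∧ 1 = 1
(ψ ∧ χ) ∨ χ = 1 ∨ 1 = 1
~φ ∨ ((ψ ∧ χ) ∨ χ) = 1 ∨ 1 = 1
((φ ∨ φ) ∧ ~φ) → (~φ ∨ ((ψ ∧ χ) ∨ χ)) = 1 → 1 = 1
~(((φ ∨ φ) ∧ ~φ) → (~φ ∨ ((ψ ∧ χ) ∨ χ))) = ~1 = 1

1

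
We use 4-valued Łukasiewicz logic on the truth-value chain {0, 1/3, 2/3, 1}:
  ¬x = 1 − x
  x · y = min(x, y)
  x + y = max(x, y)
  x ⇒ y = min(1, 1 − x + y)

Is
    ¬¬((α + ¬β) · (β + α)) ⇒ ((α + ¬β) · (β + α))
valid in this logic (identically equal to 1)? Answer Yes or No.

Yes

α = 0, β = 0 ↦ 1
α = 0, β = 1/3 ↦ 1
α = 0, β = 2/3 ↦ 1
α = 0, β = 1 ↦ 1
α = 1/3, β = 0 ↦ 1
α = 1/3, β = 1/3 ↦ 1
α = 1/3, β = 2/3 ↦ 1
α = 1/3, β = 1 ↦ 1
α = 2/3, β = 0 ↦ 1
α = 2/3, β = 1/3 ↦ 1
α = 2/3, β = 2/3 ↦ 1
α = 2/3, β = 1 ↦ 1
α = 1, β = 0 ↦ 1
α = 1, β = 1/3 ↦ 1
α = 1, β = 2/3 ↦ 1
α = 1, β = 1 ↦ 1
Every assignment gives a value ≥ 1.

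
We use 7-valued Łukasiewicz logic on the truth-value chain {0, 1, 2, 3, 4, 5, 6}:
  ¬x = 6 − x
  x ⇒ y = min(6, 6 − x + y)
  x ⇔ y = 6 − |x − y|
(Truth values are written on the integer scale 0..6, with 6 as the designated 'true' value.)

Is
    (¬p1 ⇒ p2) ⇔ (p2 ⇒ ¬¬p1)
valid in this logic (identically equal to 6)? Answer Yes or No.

Counterexample: take p1 = 0, p2 = 0.
¬p1 = ¬0 = 6
¬p1 ⇒ p2 = 6 ⇒ 0 = 0
¬p1 = ¬0 = 6
¬¬p1 = ¬6 = 0
p2 ⇒ ¬¬p1 = 0 ⇒ 0 = 6
(¬p1 ⇒ p2) ⇔ (p2 ⇒ ¬¬p1) = 0 ⇔ 6 = 0
This gives 0 ≠ 6.

No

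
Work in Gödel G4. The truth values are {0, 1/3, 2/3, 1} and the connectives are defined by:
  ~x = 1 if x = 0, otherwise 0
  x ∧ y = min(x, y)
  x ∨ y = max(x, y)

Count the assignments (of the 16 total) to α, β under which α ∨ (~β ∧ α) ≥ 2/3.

8

α = 0, β = 0 ↦ 0  <
α = 0, β = 1/3 ↦ 0  <
α = 0, β = 2/3 ↦ 0  <
α = 0, β = 1 ↦ 0  <
α = 1/3, β = 0 ↦ 1/3  <
α = 1/3, β = 1/3 ↦ 1/3  <
α = 1/3, β = 2/3 ↦ 1/3  <
α = 1/3, β = 1 ↦ 1/3  <
α = 2/3, β = 0 ↦ 2/3  ≥
α = 2/3, β = 1/3 ↦ 2/3  ≥
α = 2/3, β = 2/3 ↦ 2/3  ≥
α = 2/3, β = 1 ↦ 2/3  ≥
α = 1, β = 0 ↦ 1  ≥
α = 1, β = 1/3 ↦ 1  ≥
α = 1, β = 2/3 ↦ 1  ≥
α = 1, β = 1 ↦ 1  ≥
So 8 of the 16 assignments meet the threshold.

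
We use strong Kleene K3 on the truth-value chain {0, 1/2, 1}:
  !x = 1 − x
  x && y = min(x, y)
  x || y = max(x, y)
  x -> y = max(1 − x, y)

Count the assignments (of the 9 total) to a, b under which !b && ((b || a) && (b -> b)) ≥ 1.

1

a = 0, b = 0 ↦ 0  <
a = 0, b = 1/2 ↦ 1/2  <
a = 0, b = 1 ↦ 0  <
a = 1/2, b = 0 ↦ 1/2  <
a = 1/2, b = 1/2 ↦ 1/2  <
a = 1/2, b = 1 ↦ 0  <
a = 1, b = 0 ↦ 1  ≥
a = 1, b = 1/2 ↦ 1/2  <
a = 1, b = 1 ↦ 0  <
So 1 of the 9 assignments meets the threshold.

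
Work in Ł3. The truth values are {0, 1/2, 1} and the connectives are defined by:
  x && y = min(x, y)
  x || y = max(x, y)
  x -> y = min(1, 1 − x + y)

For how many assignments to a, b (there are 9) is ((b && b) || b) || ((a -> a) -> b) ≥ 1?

a = 0, b = 0 ↦ 0  <
a = 0, b = 1/2 ↦ 1/2  <
a = 0, b = 1 ↦ 1  ≥
a = 1/2, b = 0 ↦ 0  <
a = 1/2, b = 1/2 ↦ 1/2  <
a = 1/2, b = 1 ↦ 1  ≥
a = 1, b = 0 ↦ 0  <
a = 1, b = 1/2 ↦ 1/2  <
a = 1, b = 1 ↦ 1  ≥
So 3 of the 9 assignments meet the threshold.

3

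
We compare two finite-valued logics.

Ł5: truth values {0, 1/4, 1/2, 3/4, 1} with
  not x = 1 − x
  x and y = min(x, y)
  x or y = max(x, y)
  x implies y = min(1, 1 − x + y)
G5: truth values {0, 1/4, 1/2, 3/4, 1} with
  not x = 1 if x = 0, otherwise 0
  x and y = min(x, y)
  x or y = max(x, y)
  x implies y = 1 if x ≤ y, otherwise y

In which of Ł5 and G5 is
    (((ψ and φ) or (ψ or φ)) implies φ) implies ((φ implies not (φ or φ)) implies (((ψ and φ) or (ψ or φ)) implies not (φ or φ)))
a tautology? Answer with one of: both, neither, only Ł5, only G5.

In Ł5: every assignment gives 1 — tautology.
In G5: every assignment gives 1 — tautology.

both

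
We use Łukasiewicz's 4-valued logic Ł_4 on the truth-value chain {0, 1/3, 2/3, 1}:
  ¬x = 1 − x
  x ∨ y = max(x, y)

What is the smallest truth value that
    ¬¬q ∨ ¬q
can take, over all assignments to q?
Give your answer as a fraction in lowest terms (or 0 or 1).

2/3

Take q = 1/3:
¬q = ¬1/3 = 2/3
¬¬q = ¬2/3 = 1/3
¬q = ¬1/3 = 2/3
¬¬q ∨ ¬q = 1/3 ∨ 2/3 = 2/3
No assignment yields a value below 2/3, so this is the minimum.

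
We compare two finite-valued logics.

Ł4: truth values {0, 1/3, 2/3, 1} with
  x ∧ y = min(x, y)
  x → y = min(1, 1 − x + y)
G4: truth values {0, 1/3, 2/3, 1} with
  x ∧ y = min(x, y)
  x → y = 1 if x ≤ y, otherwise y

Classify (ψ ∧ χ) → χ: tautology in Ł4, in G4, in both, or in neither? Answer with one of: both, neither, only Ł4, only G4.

both

In Ł4: every assignment gives 1 — tautology.
In G4: every assignment gives 1 — tautology.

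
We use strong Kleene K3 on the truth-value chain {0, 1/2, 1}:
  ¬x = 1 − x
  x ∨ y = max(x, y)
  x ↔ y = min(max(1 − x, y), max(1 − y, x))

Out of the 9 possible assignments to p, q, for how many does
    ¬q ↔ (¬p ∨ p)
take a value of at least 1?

2

p = 0, q = 0 ↦ 1  ≥
p = 0, q = 1/2 ↦ 1/2  <
p = 0, q = 1 ↦ 0  <
p = 1/2, q = 0 ↦ 1/2  <
p = 1/2, q = 1/2 ↦ 1/2  <
p = 1/2, q = 1 ↦ 1/2  <
p = 1, q = 0 ↦ 1  ≥
p = 1, q = 1/2 ↦ 1/2  <
p = 1, q = 1 ↦ 0  <
So 2 of the 9 assignments meet the threshold.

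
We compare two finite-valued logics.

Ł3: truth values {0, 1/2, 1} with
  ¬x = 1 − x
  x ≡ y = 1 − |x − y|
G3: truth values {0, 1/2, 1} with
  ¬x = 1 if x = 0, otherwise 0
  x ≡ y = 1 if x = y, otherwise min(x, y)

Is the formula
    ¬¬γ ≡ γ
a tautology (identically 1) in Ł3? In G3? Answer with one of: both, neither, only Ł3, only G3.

only Ł3

In Ł3: every assignment gives 1 — tautology.
In G3: at γ = 1/2 the value is 1/2 — not a tautology.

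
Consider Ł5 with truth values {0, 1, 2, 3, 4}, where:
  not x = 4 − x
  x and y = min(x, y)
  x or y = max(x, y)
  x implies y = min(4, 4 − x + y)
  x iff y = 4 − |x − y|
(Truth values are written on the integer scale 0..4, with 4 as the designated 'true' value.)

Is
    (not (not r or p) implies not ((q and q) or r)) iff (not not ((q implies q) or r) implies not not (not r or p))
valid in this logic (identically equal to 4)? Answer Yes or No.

Counterexample: take p = 0, q = 0, r = 1.
not r = not 1 = 3
not r or p = 3 or 0 = 3
not (not r or p) = not 3 = 1
q and q = 0 and 0 = 0
(q and q) or r = 0 or 1 = 1
not ((q and q) or r) = not 1 = 3
not (not r or p) implies not ((q and q) or r) = 1 implies 3 = 4
q implies q = 0 implies 0 = 4
(q implies q) or r = 4 or 1 = 4
not ((q implies q) or r) = not 4 = 0
not not ((q implies q) or r) = not 0 = 4
not r = not 1 = 3
not r or p = 3 or 0 = 3
not (not r or p) = not 3 = 1
not not (not r or p) = not 1 = 3
not not ((q implies q) or r) implies not not (not r or p) = 4 implies 3 = 3
(not (not r or p) implies not ((q and q) or r)) iff (not not ((q implies q) or r) implies not not (not r or p)) = 4 iff 3 = 3
This gives 3 ≠ 4.

No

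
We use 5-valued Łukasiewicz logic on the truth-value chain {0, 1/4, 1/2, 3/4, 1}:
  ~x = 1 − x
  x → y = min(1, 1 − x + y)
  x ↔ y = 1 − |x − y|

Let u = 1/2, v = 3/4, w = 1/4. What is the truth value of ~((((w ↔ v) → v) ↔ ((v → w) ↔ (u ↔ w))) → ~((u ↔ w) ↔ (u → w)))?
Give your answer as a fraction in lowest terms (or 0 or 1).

w ↔ v = 1/4 ↔ 3/4 = 1/2
(w ↔ v) → v = 1/2 → 3/4 = 1
v → w = 3/4 → 1/4 = 1/2
u ↔ w = 1/2 ↔ 1/4 = 3/4
(v → w) ↔ (u ↔ w) = 1/2 ↔ 3/4 = 3/4
((w ↔ v) → v) ↔ ((v → w) ↔ (u ↔ w)) = 1 ↔ 3/4 = 3/4
u ↔ w = 1/2 ↔ 1/4 = 3/4
u → w = 1/2 → 1/4 = 3/4
(u ↔ w) ↔ (u → w) = 3/4 ↔ 3/4 = 1
~((u ↔ w) ↔ (u → w)) = ~1 = 0
(((w ↔ v) → v) ↔ ((v → w) ↔ (u ↔ w))) → ~((u ↔ w) ↔ (u → w)) = 3/4 → 0 = 1/4
~((((w ↔ v) → v) ↔ ((v → w) ↔ (u ↔ w))) → ~((u ↔ w) ↔ (u → w))) = ~1/4 = 3/4

3/4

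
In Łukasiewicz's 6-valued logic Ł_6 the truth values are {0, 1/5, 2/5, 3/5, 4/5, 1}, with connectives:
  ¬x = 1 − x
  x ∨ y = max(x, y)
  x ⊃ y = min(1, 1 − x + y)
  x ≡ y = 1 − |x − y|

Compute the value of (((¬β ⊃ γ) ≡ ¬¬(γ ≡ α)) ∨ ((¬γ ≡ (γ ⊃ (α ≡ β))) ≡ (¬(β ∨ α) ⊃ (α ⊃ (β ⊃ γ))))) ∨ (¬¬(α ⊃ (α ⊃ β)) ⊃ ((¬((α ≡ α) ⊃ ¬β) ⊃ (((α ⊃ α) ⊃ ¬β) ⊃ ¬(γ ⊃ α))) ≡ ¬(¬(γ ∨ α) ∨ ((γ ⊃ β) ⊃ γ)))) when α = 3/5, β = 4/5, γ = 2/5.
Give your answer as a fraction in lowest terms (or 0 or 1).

4/5

¬β = ¬4/5 = 1/5
¬β ⊃ γ = 1/5 ⊃ 2/5 = 1
γ ≡ α = 2/5 ≡ 3/5 = 4/5
¬(γ ≡ α) = ¬4/5 = 1/5
¬¬(γ ≡ α) = ¬1/5 = 4/5
(¬β ⊃ γ) ≡ ¬¬(γ ≡ α) = 1 ≡ 4/5 = 4/5
¬γ = ¬2/5 = 3/5
α ≡ β = 3/5 ≡ 4/5 = 4/5
γ ⊃ (α ≡ β) = 2/5 ⊃ 4/5 = 1
¬γ ≡ (γ ⊃ (α ≡ β)) = 3/5 ≡ 1 = 3/5
β ∨ α = 4/5 ∨ 3/5 = 4/5
¬(β ∨ α) = ¬4/5 = 1/5
β ⊃ γ = 4/5 ⊃ 2/5 = 3/5
α ⊃ (β ⊃ γ) = 3/5 ⊃ 3/5 = 1
¬(β ∨ α) ⊃ (α ⊃ (β ⊃ γ)) = 1/5 ⊃ 1 = 1
(¬γ ≡ (γ ⊃ (α ≡ β))) ≡ (¬(β ∨ α) ⊃ (α ⊃ (β ⊃ γ))) = 3/5 ≡ 1 = 3/5
((¬β ⊃ γ) ≡ ¬¬(γ ≡ α)) ∨ ((¬γ ≡ (γ ⊃ (α ≡ β))) ≡ (¬(β ∨ α) ⊃ (α ⊃ (β ⊃ γ)))) = 4/5 ∨ 3/5 = 4/5
α ⊃ β = 3/5 ⊃ 4/5 = 1
α ⊃ (α ⊃ β) = 3/5 ⊃ 1 = 1
¬(α ⊃ (α ⊃ β)) = ¬1 = 0
¬¬(α ⊃ (α ⊃ β)) = ¬0 = 1
α ≡ α = 3/5 ≡ 3/5 = 1
¬β = ¬4/5 = 1/5
(α ≡ α) ⊃ ¬β = 1 ⊃ 1/5 = 1/5
¬((α ≡ α) ⊃ ¬β) = ¬1/5 = 4/5
α ⊃ α = 3/5 ⊃ 3/5 = 1
¬β = ¬4/5 = 1/5
(α ⊃ α) ⊃ ¬β = 1 ⊃ 1/5 = 1/5
γ ⊃ α = 2/5 ⊃ 3/5 = 1
¬(γ ⊃ α) = ¬1 = 0
((α ⊃ α) ⊃ ¬β) ⊃ ¬(γ ⊃ α) = 1/5 ⊃ 0 = 4/5
¬((α ≡ α) ⊃ ¬β) ⊃ (((α ⊃ α) ⊃ ¬β) ⊃ ¬(γ ⊃ α)) = 4/5 ⊃ 4/5 = 1
γ ∨ α = 2/5 ∨ 3/5 = 3/5
¬(γ ∨ α) = ¬3/5 = 2/5
γ ⊃ β = 2/5 ⊃ 4/5 = 1
(γ ⊃ β) ⊃ γ = 1 ⊃ 2/5 = 2/5
¬(γ ∨ α) ∨ ((γ ⊃ β) ⊃ γ) = 2/5 ∨ 2/5 = 2/5
¬(¬(γ ∨ α) ∨ ((γ ⊃ β) ⊃ γ)) = ¬2/5 = 3/5
(¬((α ≡ α) ⊃ ¬β) ⊃ (((α ⊃ α) ⊃ ¬β) ⊃ ¬(γ ⊃ α))) ≡ ¬(¬(γ ∨ α) ∨ ((γ ⊃ β) ⊃ γ)) = 1 ≡ 3/5 = 3/5
¬¬(α ⊃ (α ⊃ β)) ⊃ ((¬((α ≡ α) ⊃ ¬β) ⊃ (((α ⊃ α) ⊃ ¬β) ⊃ ¬(γ ⊃ α))) ≡ ¬(¬(γ ∨ α) ∨ ((γ ⊃ β) ⊃ γ))) = 1 ⊃ 3/5 = 3/5
(((¬β ⊃ γ) ≡ ¬¬(γ ≡ α)) ∨ ((¬γ ≡ (γ ⊃ (α ≡ β))) ≡ (¬(β ∨ α) ⊃ (α ⊃ (β ⊃ γ))))) ∨ (¬¬(α ⊃ (α ⊃ β)) ⊃ ((¬((α ≡ α) ⊃ ¬β) ⊃ (((α ⊃ α) ⊃ ¬β) ⊃ ¬(γ ⊃ α))) ≡ ¬(¬(γ ∨ α) ∨ ((γ ⊃ β) ⊃ γ)))) = 4/5 ∨ 3/5 = 4/5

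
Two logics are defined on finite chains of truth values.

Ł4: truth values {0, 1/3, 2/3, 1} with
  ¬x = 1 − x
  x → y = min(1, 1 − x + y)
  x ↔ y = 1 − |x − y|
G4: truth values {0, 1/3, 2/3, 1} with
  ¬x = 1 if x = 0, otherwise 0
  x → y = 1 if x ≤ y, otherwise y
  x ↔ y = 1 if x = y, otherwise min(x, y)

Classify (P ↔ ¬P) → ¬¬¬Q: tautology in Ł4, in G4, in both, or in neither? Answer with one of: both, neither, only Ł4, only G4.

only G4

In Ł4: at P = 1/3, Q = 2/3 the value is 2/3 — not a tautology.
In G4: every assignment gives 1 — tautology.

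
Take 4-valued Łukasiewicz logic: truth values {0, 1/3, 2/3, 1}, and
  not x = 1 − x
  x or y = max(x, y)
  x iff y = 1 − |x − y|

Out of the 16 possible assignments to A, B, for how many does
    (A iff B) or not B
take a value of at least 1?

A = 0, B = 0 ↦ 1  ≥
A = 0, B = 1/3 ↦ 2/3  <
A = 0, B = 2/3 ↦ 1/3  <
A = 0, B = 1 ↦ 0  <
A = 1/3, B = 0 ↦ 1  ≥
A = 1/3, B = 1/3 ↦ 1  ≥
A = 1/3, B = 2/3 ↦ 2/3  <
A = 1/3, B = 1 ↦ 1/3  <
A = 2/3, B = 0 ↦ 1  ≥
A = 2/3, B = 1/3 ↦ 2/3  <
A = 2/3, B = 2/3 ↦ 1  ≥
A = 2/3, B = 1 ↦ 2/3  <
A = 1, B = 0 ↦ 1  ≥
A = 1, B = 1/3 ↦ 2/3  <
A = 1, B = 2/3 ↦ 2/3  <
A = 1, B = 1 ↦ 1  ≥
So 7 of the 16 assignments meet the threshold.

7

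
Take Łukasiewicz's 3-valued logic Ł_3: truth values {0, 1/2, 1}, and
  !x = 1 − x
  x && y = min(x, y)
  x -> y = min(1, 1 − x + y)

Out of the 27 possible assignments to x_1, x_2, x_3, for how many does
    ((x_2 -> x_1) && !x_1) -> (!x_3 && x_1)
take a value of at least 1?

value 1: 18 assignments (counts)
value 1/2: 6 assignments
value 0: 3 assignments
So 18 of the 27 assignments meet the threshold.

18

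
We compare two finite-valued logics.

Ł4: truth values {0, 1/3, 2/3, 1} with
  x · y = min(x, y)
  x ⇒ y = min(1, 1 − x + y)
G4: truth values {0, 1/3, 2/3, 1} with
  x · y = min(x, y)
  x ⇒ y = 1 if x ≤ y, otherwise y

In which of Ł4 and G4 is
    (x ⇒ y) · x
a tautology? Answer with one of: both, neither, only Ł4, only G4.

In Ł4: at x = 0, y = 0 the value is 0 — not a tautology.
In G4: at x = 0, y = 0 the value is 0 — not a tautology.

neither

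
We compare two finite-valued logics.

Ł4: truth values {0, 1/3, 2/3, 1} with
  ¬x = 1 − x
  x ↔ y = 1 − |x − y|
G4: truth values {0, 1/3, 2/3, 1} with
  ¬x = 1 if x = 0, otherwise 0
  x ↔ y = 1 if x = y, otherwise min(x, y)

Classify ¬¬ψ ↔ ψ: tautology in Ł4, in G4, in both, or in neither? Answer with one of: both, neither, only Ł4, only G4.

In Ł4: every assignment gives 1 — tautology.
In G4: at ψ = 1/3 the value is 1/3 — not a tautology.

only Ł4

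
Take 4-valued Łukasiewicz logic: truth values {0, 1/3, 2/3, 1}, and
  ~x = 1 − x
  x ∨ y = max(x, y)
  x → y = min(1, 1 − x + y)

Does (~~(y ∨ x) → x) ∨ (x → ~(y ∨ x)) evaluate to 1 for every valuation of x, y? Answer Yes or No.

No

Counterexample: take x = 1/3, y = 1.
y ∨ x = 1 ∨ 1/3 = 1
~(y ∨ x) = ~1 = 0
~~(y ∨ x) = ~0 = 1
~~(y ∨ x) → x = 1 → 1/3 = 1/3
y ∨ x = 1 ∨ 1/3 = 1
~(y ∨ x) = ~1 = 0
x → ~(y ∨ x) = 1/3 → 0 = 2/3
(~~(y ∨ x) → x) ∨ (x → ~(y ∨ x)) = 1/3 ∨ 2/3 = 2/3
This gives 2/3 ≠ 1.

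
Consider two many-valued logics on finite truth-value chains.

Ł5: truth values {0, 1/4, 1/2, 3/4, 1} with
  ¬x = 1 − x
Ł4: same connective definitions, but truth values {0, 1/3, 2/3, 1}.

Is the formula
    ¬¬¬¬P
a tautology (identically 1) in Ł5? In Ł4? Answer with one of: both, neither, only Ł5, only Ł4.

In Ł5: at P = 0 the value is 0 — not a tautology.
In Ł4: at P = 0 the value is 0 — not a tautology.

neither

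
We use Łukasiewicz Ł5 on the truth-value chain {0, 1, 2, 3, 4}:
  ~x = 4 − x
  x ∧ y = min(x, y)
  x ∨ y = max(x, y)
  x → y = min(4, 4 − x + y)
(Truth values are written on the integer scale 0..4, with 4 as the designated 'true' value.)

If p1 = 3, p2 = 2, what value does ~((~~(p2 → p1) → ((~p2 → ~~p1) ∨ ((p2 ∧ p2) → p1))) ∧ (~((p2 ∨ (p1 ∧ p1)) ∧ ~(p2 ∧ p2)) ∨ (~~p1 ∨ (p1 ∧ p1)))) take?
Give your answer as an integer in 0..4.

1

p2 → p1 = 2 → 3 = 4
~(p2 → p1) = ~4 = 0
~~(p2 → p1) = ~0 = 4
~p2 = ~2 = 2
~p1 = ~3 = 1
~~p1 = ~1 = 3
~p2 → ~~p1 = 2 → 3 = 4
p2 ∧ p2 = 2 ∧ 2 = 2
(p2 ∧ p2) → p1 = 2 → 3 = 4
(~p2 → ~~p1) ∨ ((p2 ∧ p2) → p1) = 4 ∨ 4 = 4
~~(p2 → p1) → ((~p2 → ~~p1) ∨ ((p2 ∧ p2) → p1)) = 4 → 4 = 4
p1 ∧ p1 = 3 ∧ 3 = 3
p2 ∨ (p1 ∧ p1) = 2 ∨ 3 = 3
p2 ∧ p2 = 2 ∧ 2 = 2
~(p2 ∧ p2) = ~2 = 2
(p2 ∨ (p1 ∧ p1)) ∧ ~(p2 ∧ p2) = 3 ∧ 2 = 2
~((p2 ∨ (p1 ∧ p1)) ∧ ~(p2 ∧ p2)) = ~2 = 2
~p1 = ~3 = 1
~~p1 = ~1 = 3
p1 ∧ p1 = 3 ∧ 3 = 3
~~p1 ∨ (p1 ∧ p1) = 3 ∨ 3 = 3
~((p2 ∨ (p1 ∧ p1)) ∧ ~(p2 ∧ p2)) ∨ (~~p1 ∨ (p1 ∧ p1)) = 2 ∨ 3 = 3
(~~(p2 → p1) → ((~p2 → ~~p1) ∨ ((p2 ∧ p2) → p1))) ∧ (~((p2 ∨ (p1 ∧ p1)) ∧ ~(p2 ∧ p2)) ∨ (~~p1 ∨ (p1 ∧ p1))) = 4 ∧ 3 = 3
~((~~(p2 → p1) → ((~p2 → ~~p1) ∨ ((p2 ∧ p2) → p1))) ∧ (~((p2 ∨ (p1 ∧ p1)) ∧ ~(p2 ∧ p2)) ∨ (~~p1 ∨ (p1 ∧ p1)))) = ~3 = 1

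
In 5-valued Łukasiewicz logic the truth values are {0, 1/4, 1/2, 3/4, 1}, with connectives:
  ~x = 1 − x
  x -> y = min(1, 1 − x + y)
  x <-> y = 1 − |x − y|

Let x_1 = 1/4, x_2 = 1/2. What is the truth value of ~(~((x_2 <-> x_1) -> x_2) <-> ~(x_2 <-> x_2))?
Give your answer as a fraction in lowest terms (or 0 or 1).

x_2 <-> x_1 = 1/2 <-> 1/4 = 3/4
(x_2 <-> x_1) -> x_2 = 3/4 -> 1/2 = 3/4
~((x_2 <-> x_1) -> x_2) = ~3/4 = 1/4
x_2 <-> x_2 = 1/2 <-> 1/2 = 1
~(x_2 <-> x_2) = ~1 = 0
~((x_2 <-> x_1) -> x_2) <-> ~(x_2 <-> x_2) = 1/4 <-> 0 = 3/4
~(~((x_2 <-> x_1) -> x_2) <-> ~(x_2 <-> x_2)) = ~3/4 = 1/4

1/4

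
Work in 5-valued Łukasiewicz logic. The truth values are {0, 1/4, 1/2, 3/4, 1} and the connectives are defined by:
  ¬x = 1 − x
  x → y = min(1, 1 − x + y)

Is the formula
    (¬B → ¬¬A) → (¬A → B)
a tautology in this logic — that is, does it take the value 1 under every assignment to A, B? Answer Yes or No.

Yes

At A = 1/2, B = 1, for instance:
¬B = ¬1 = 0
¬A = ¬1/2 = 1/2
¬¬A = ¬1/2 = 1/2
¬B → ¬¬A = 0 → 1/2 = 1
¬A → B = 1/2 → 1 = 1
(¬B → ¬¬A) → (¬A → B) = 1 → 1 = 1
and checking the remaining 24 assignments likewise gives ≥ 1 in every case.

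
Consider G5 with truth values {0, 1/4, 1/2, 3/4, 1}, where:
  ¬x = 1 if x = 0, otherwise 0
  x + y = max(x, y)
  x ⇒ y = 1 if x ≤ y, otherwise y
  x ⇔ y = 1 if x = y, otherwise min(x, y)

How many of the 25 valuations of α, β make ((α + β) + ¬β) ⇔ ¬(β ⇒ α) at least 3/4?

value 1: 1 assignment (counts)
value 3/4: 1 assignment (counts)
value 1/2: 1 assignment
value 1/4: 1 assignment
value 0: 21 assignments
So 2 of the 25 assignments meet the threshold.

2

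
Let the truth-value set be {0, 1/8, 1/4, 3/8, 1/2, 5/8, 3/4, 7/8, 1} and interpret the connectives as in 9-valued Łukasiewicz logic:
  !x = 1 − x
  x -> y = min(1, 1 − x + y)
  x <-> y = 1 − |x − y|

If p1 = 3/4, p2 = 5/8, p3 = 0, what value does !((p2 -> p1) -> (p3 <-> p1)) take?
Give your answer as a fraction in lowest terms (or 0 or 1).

3/4

p2 -> p1 = 5/8 -> 3/4 = 1
p3 <-> p1 = 0 <-> 3/4 = 1/4
(p2 -> p1) -> (p3 <-> p1) = 1 -> 1/4 = 1/4
!((p2 -> p1) -> (p3 <-> p1)) = !1/4 = 3/4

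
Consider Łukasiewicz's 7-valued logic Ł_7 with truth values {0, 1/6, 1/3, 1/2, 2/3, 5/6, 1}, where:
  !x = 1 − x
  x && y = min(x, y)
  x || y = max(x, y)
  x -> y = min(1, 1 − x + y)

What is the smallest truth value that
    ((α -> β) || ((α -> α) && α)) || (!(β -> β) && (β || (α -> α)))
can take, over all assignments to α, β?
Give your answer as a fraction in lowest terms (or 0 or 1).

1/2

Take α = 1/2, β = 0:
α -> β = 1/2 -> 0 = 1/2
α -> α = 1/2 -> 1/2 = 1
(α -> α) && α = 1 && 1/2 = 1/2
(α -> β) || ((α -> α) && α) = 1/2 || 1/2 = 1/2
β -> β = 0 -> 0 = 1
!(β -> β) = !1 = 0
α -> α = 1/2 -> 1/2 = 1
β || (α -> α) = 0 || 1 = 1
!(β -> β) && (β || (α -> α)) = 0 && 1 = 0
((α -> β) || ((α -> α) && α)) || (!(β -> β) && (β || (α -> α))) = 1/2 || 0 = 1/2
No assignment yields a value below 1/2, so this is the minimum.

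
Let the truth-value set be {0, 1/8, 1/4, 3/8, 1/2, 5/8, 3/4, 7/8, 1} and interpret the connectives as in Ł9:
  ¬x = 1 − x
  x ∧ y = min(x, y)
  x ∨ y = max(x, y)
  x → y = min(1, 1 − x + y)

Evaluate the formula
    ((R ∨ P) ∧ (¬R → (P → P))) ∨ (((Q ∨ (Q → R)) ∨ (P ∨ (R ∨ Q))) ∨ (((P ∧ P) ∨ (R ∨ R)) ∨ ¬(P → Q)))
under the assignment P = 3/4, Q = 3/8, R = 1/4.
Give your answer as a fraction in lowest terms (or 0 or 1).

7/8

R ∨ P = 1/4 ∨ 3/4 = 3/4
¬R = ¬1/4 = 3/4
P → P = 3/4 → 3/4 = 1
¬R → (P → P) = 3/4 → 1 = 1
(R ∨ P) ∧ (¬R → (P → P)) = 3/4 ∧ 1 = 3/4
Q → R = 3/8 → 1/4 = 7/8
Q ∨ (Q → R) = 3/8 ∨ 7/8 = 7/8
R ∨ Q = 1/4 ∨ 3/8 = 3/8
P ∨ (R ∨ Q) = 3/4 ∨ 3/8 = 3/4
(Q ∨ (Q → R)) ∨ (P ∨ (R ∨ Q)) = 7/8 ∨ 3/4 = 7/8
P ∧ P = 3/4 ∧ 3/4 = 3/4
R ∨ R = 1/4 ∨ 1/4 = 1/4
(P ∧ P) ∨ (R ∨ R) = 3/4 ∨ 1/4 = 3/4
P → Q = 3/4 → 3/8 = 5/8
¬(P → Q) = ¬5/8 = 3/8
((P ∧ P) ∨ (R ∨ R)) ∨ ¬(P → Q) = 3/4 ∨ 3/8 = 3/4
((Q ∨ (Q → R)) ∨ (P ∨ (R ∨ Q))) ∨ (((P ∧ P) ∨ (R ∨ R)) ∨ ¬(P → Q)) = 7/8 ∨ 3/4 = 7/8
((R ∨ P) ∧ (¬R → (P → P))) ∨ (((Q ∨ (Q → R)) ∨ (P ∨ (R ∨ Q))) ∨ (((P ∧ P) ∨ (R ∨ R)) ∨ ¬(P → Q))) = 3/4 ∨ 7/8 = 7/8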